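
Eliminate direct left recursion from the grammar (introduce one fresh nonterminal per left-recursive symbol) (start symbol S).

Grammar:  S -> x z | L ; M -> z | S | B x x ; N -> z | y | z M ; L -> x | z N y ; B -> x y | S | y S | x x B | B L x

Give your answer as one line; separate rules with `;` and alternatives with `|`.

B is directly left-recursive.
For B: α = {L x}, β = {x y, S, y S, x x B}. Rewrite as B → β B' and B' → α B' | ε.

S -> x z | L; M -> z | S | B x x; N -> z | y | z M; L -> x | z N y; B -> x y B' | S B' | y S B' | x x B B'; B' -> L x B' | epsilon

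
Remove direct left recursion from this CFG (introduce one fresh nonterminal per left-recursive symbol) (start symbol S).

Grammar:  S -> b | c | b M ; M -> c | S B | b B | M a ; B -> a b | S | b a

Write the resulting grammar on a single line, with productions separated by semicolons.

S -> b | c | b M; M -> c M' | S B M' | b B M'; B -> a b | S | b a; M' -> a M' | ε

Left recursion appears on M.
For M: α = {a}, β = {c, S B, b B}. Rewrite as M → β M' and M' → α M' | ε.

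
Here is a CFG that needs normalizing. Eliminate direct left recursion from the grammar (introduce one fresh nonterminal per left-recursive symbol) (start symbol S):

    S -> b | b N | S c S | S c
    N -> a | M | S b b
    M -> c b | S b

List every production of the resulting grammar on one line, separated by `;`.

S -> b S' | b N S'; N -> a | M | S b b; M -> c b | S b; S' -> c S S' | c S' | ε

S is directly left-recursive.
For S: α = {c S, c}, β = {b, b N}. Rewrite as S → β S' and S' → α S' | ε.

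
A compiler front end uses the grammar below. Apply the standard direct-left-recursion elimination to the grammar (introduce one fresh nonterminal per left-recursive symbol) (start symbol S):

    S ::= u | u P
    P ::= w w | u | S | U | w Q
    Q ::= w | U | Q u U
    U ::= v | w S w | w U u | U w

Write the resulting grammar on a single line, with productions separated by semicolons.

Directly left-recursive nonterminals: Q, U.
For Q: α = {u U}, β = {w, U}. Rewrite as Q → β Q' and Q' → α Q' | ε.
For U: α = {w}, β = {v, w S w, w U u}. Rewrite as U → β U' and U' → α U' | ε.

S ::= u | u P; P ::= w w | u | S | U | w Q; Q ::= w Q' | U Q'; U ::= v U' | w S w U' | w U u U'; Q' ::= u U Q' | ε; U' ::= w U' | ε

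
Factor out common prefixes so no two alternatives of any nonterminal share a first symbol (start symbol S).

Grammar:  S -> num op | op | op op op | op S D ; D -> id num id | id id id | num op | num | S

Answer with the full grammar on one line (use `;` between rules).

S -> num op | op S'; D -> S | id D' | num D''; S' -> ε | op op | S D; D' -> num id | id id; D'' -> op | ε

S has alternatives sharing prefix 'op': factor to S → op S' with S' → ε | op op | S D.
D has alternatives sharing prefix 'id': factor to D → id D' with D' → num id | id id.
D has alternatives sharing prefix 'num': factor to D → num D'' with D'' → op | ε.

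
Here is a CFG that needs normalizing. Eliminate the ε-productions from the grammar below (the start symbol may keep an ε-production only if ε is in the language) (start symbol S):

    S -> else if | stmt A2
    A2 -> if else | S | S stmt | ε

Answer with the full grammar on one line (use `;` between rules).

Nullable nonterminals: {A2}.
ε ∉ L(G), so no ε-production is kept.
Add the nullable-subset variants: S → stmt A2 gives stmt A2 | stmt.

S -> else if | stmt A2 | stmt; A2 -> if else | S | S stmt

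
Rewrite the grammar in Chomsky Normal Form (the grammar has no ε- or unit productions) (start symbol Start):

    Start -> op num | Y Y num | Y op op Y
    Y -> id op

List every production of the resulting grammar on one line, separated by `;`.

Introduce a nonterminal for each terminal appearing in a rule of length ≥ 2: X1 → op, X2 → num, X3 → id.
Binarize each right-hand side of length ≥ 3 by chaining fresh nonterminals (Y1, Y2, …): affected rules were Start → Y Y X2; Start → Y X1 X1 Y.

Start -> X1 X2 | Y Y1 | Y Y2; Y -> X3 X1; X1 -> op; X2 -> num; X3 -> id; Y1 -> Y X2; Y2 -> X1 Y3; Y3 -> X1 Y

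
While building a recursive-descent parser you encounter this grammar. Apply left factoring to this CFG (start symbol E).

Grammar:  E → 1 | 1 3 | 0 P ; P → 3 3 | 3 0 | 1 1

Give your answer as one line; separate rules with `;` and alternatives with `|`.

E → 0 P | 1 E'; P → 1 1 | 3 P'; E' → ε | 3; P' → 3 | 0

E has alternatives sharing prefix '1': factor to E → 1 E' with E' → ε | 3.
P has alternatives sharing prefix '3': factor to P → 3 P' with P' → 3 | 0.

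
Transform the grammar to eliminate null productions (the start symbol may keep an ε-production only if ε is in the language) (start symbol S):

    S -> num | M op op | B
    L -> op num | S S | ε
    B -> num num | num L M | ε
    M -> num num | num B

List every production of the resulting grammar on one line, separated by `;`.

S -> num | M op op | B | ε; L -> op num | S S | S; B -> num num | num L M | num M; M -> num num | num B | num

Nullable set = {B, L, S}.
ε ∈ L(G) since S is nullable, so keep S → ε.
Expand every rule over subsets of its nullable positions: L → S S gives S S | S. B → num L M gives num L M | num M. M → num B gives num B | num.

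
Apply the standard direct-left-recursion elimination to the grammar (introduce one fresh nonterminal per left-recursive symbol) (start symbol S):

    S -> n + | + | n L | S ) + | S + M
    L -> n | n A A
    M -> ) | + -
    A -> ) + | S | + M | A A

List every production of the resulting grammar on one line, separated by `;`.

Directly left-recursive nonterminals: S, A.
For S: α = {) +, + M}, β = {n +, +, n L}. Rewrite as S → β S' and S' → α S' | ε.
For A: α = {A}, β = {) +, S, + M}. Rewrite as A → β A' and A' → α A' | ε.

S -> n + S' | + S' | n L S'; L -> n | n A A; M -> ) | + -; A -> ) + A' | S A' | + M A'; S' -> ) + S' | + M S' | ε; A' -> A A' | ε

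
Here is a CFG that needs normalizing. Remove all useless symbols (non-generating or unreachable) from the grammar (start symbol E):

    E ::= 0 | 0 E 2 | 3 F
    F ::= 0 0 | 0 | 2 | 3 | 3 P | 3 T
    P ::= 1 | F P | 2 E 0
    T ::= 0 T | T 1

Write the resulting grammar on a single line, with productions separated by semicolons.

E ::= 0 | 0 E 2 | 3 F; F ::= 0 0 | 0 | 2 | 3 | 3 P; P ::= 1 | F P | 2 E 0

Generating nonterminals: {E, F, P}.
Reachable from E after that: {E, F, P}.
Removed useless symbols: {T} and every production mentioning them.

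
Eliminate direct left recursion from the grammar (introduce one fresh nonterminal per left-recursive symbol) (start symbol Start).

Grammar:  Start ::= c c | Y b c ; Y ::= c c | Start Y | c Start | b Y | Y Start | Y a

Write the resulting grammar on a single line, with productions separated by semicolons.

Directly left-recursive nonterminal: Y.
For Y: α = {Start, a}, β = {c c, Start Y, c Start, b Y}. Rewrite as Y → β Y1 and Y1 → α Y1 | ε.

Start ::= c c | Y b c; Y ::= c c Y1 | Start Y Y1 | c Start Y1 | b Y Y1; Y1 ::= Start Y1 | a Y1 | ε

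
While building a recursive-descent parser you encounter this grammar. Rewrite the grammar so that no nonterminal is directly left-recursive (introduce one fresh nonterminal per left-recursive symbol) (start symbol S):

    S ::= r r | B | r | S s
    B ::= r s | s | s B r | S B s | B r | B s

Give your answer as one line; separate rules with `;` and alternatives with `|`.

S, B are directly left-recursive.
For S: α = {s}, β = {r r, B, r}. Rewrite as S → β S' and S' → α S' | ε.
For B: α = {r, s}, β = {r s, s, s B r, S B s}. Rewrite as B → β B' and B' → α B' | ε.

S ::= r r S' | B S' | r S'; B ::= r s B' | s B' | s B r B' | S B s B'; S' ::= s S' | ε; B' ::= r B' | s B' | ε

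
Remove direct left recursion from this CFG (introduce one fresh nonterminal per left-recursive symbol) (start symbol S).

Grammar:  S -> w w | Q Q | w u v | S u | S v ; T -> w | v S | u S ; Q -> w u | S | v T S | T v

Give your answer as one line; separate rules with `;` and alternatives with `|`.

Directly left-recursive nonterminal: S.
For S: α = {u, v}, β = {w w, Q Q, w u v}. Rewrite as S → β S' and S' → α S' | ε.

S -> w w S' | Q Q S' | w u v S'; T -> w | v S | u S; Q -> w u | S | v T S | T v; S' -> u S' | v S' | eps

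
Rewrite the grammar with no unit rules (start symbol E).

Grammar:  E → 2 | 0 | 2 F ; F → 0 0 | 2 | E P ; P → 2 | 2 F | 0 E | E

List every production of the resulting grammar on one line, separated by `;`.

E → 2 | 0 | 2 F; F → 0 0 | 2 | E P; P → 2 | 0 | 2 F | 0 E

Unit pairs: P ⇒* {E}.
For every A with A ⇒* B via unit rules, add B's non-unit alternatives to A; then delete every rule of the form X → Y.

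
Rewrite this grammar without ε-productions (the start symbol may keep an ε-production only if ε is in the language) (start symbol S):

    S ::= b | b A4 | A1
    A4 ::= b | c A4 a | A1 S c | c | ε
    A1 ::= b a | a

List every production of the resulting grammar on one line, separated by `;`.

Nullable nonterminals: {A4}.
ε ∉ L(G), so no ε-production is kept.
Add the nullable-subset variants: A4 → c A4 a gives c A4 a | c a.

S ::= b | b A4 | A1; A4 ::= b | c A4 a | c a | A1 S c | c; A1 ::= b a | a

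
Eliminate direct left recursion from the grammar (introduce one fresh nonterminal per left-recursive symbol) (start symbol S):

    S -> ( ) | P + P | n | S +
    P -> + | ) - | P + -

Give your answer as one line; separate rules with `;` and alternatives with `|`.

Directly left-recursive nonterminals: S, P.
For S: α = {+}, β = {( ), P + P, n}. Rewrite as S → β S' and S' → α S' | ε.
For P: α = {+ -}, β = {+, ) -}. Rewrite as P → β P' and P' → α P' | ε.

S -> ( ) S' | P + P S' | n S'; P -> + P' | ) - P'; S' -> + S' | ε; P' -> + - P' | ε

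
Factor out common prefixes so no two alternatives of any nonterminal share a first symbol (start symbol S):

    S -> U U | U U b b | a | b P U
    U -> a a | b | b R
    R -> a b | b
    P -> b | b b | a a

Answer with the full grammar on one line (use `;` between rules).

S -> a | b P U | U U S'; U -> a a | b U'; R -> a b | b; P -> a a | b P'; S' -> ε | b b; U' -> ε | R; P' -> ε | b

S has alternatives sharing prefix 'U U': factor to S → U U S' with S' → ε | b b.
U has alternatives sharing prefix 'b': factor to U → b U' with U' → ε | R.
P has alternatives sharing prefix 'b': factor to P → b P' with P' → ε | b.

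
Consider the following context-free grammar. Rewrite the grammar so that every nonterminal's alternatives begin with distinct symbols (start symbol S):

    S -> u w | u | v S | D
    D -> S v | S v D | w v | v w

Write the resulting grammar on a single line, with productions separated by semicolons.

S -> v S | D | u S'; D -> w v | v w | S v D'; S' -> w | ε; D' -> ε | D

S has alternatives sharing prefix 'u': factor to S → u S' with S' → w | ε.
D has alternatives sharing prefix 'S v': factor to D → S v D' with D' → ε | D.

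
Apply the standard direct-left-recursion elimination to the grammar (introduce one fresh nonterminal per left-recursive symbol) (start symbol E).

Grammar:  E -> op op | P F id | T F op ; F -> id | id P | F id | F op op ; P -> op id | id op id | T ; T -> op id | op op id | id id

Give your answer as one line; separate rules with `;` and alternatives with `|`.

E -> op op | P F id | T F op; F -> id F' | id P F'; P -> op id | id op id | T; T -> op id | op op id | id id; F' -> id F' | op op F' | ε

Directly left-recursive nonterminal: F.
For F: α = {id, op op}, β = {id, id P}. Rewrite as F → β F' and F' → α F' | ε.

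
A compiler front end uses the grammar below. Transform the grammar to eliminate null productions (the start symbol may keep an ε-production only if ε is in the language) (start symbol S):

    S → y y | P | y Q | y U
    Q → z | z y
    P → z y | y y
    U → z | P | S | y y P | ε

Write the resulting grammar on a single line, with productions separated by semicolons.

S → y y | P | y Q | y U | y; Q → z | z y; P → z y | y y; U → z | P | S | y y P

The nullable symbols are {U}.
ε ∉ L(G), so no ε-production is kept.
For each production, add variants omitting each subset of nullable occurrences: S → y U gives y U | y.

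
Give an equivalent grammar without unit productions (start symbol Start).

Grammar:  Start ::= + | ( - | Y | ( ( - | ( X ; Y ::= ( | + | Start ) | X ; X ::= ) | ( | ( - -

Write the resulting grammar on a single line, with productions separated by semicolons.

Start ::= + | ( - | ( ( - | ( X | ) | ( | ( - - | Start ); Y ::= ) | ( | ( - - | + | Start ); X ::= ) | ( | ( - -

Unit pairs: Start ⇒* {X, Y}; Y ⇒* {X}.
For each unit pair (A, B), copy every non-unit production of B to A, then drop all unit productions.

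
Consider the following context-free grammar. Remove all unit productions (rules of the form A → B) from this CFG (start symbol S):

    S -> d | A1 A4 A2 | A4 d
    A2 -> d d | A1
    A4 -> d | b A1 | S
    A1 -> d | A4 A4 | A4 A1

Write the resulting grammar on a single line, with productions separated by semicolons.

S -> d | A1 A4 A2 | A4 d; A2 -> d d | d | A4 A4 | A4 A1; A4 -> d | b A1 | A1 A4 A2 | A4 d; A1 -> d | A4 A4 | A4 A1

Unit pairs: A2 ⇒* {A1}; A4 ⇒* {S}.
For every A with A ⇒* B via unit rules, add B's non-unit alternatives to A; then delete every rule of the form X → Y.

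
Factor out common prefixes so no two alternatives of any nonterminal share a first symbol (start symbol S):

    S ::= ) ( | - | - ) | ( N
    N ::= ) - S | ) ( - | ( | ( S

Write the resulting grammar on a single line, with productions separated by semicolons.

S has alternatives sharing prefix '-': factor to S → - S' with S' → ε | ).
N has alternatives sharing prefix ')': factor to N → ) N' with N' → - S | ( -.
N has alternatives sharing prefix '(': factor to N → ( N'' with N'' → ε | S.

S ::= ) ( | ( N | - S'; N ::= ) N' | ( N''; S' ::= ε | ); N' ::= - S | ( -; N'' ::= ε | S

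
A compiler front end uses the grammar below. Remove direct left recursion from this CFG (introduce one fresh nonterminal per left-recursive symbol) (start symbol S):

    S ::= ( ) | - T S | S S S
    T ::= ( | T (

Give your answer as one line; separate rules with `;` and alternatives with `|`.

S ::= ( ) S' | - T S S'; T ::= ( T'; S' ::= S S S' | eps; T' ::= ( T' | eps

Left recursion appears on S, T.
For S: α = {S S}, β = {( ), - T S}. Rewrite as S → β S' and S' → α S' | ε.
For T: α = {(}, β = {(}. Rewrite as T → β T' and T' → α T' | ε.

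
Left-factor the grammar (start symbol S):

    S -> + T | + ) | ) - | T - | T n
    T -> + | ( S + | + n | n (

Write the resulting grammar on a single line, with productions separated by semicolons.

S -> ) - | + S' | T S''; T -> ( S + | n ( | + T'; S' -> T | ); S'' -> - | n; T' -> eps | n

S has alternatives sharing prefix '+': factor to S → + S' with S' → T | ).
S has alternatives sharing prefix 'T': factor to S → T S'' with S'' → - | n.
T has alternatives sharing prefix '+': factor to T → + T' with T' → ε | n.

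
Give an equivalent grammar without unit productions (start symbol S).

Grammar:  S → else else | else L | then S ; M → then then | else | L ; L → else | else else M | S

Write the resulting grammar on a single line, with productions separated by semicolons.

S → else else | else L | then S; M → else | else else M | else else | else L | then S | then then; L → else | else else M | else else | else L | then S

Unit pairs: L ⇒* {S}; M ⇒* {L, S}.
For every A with A ⇒* B via unit rules, add B's non-unit alternatives to A; then delete every rule of the form X → Y.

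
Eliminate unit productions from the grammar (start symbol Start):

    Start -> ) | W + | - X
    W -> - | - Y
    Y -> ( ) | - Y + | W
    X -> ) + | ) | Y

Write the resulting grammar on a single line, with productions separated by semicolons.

Start -> ) | W + | - X; W -> - | - Y; Y -> - | - Y | ( ) | - Y +; X -> ) + | ) | - | - Y | ( ) | - Y +

Unit pairs: X ⇒* {W, Y}; Y ⇒* {W}.
Replace each nonterminal's rules with the union of the non-unit rules of every nonterminal it unit-derives.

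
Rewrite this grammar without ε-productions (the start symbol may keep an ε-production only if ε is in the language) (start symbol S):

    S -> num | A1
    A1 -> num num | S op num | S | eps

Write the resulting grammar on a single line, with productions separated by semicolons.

S -> num | A1 | eps; A1 -> num num | S op num | op num | S

Nullable set = {A1, S}.
ε ∈ L(G) since S is nullable, so keep S → ε.
Add the nullable-subset variants: A1 → S op num gives S op num | op num.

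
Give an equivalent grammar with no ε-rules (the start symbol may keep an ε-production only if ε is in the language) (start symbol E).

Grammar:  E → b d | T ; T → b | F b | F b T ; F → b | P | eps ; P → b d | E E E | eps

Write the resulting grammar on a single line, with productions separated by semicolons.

E → b d | T; T → b | F b | F b T | b T; F → b | P; P → b d | E E E

Nullable nonterminals: {F, P}.
ε ∉ L(G), so no ε-production is kept.
Expand every rule over subsets of its nullable positions: T → F b T gives F b T | b T.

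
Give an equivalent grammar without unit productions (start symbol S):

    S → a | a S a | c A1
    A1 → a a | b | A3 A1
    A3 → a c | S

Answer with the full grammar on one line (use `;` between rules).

S → a | a S a | c A1; A1 → a a | b | A3 A1; A3 → a | a S a | c A1 | a c

Unit pairs: A3 ⇒* {S}.
For every A with A ⇒* B via unit rules, add B's non-unit alternatives to A; then delete every rule of the form X → Y.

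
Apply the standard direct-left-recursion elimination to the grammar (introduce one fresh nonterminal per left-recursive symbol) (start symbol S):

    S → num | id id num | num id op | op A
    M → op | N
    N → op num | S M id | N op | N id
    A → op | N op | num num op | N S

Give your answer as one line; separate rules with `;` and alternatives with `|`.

S → num | id id num | num id op | op A; M → op | N; N → op num N' | S M id N'; A → op | N op | num num op | N S; N' → op N' | id N' | ε

Left recursion appears on N.
For N: α = {op, id}, β = {op num, S M id}. Rewrite as N → β N' and N' → α N' | ε.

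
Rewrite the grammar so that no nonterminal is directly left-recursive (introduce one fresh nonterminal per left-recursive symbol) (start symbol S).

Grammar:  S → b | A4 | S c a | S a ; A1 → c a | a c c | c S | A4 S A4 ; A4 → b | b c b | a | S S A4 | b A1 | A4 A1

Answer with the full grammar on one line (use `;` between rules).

S, A4 are directly left-recursive.
For S: α = {c a, a}, β = {b, A4}. Rewrite as S → β S' and S' → α S' | ε.
For A4: α = {A1}, β = {b, b c b, a, S S A4, b A1}. Rewrite as A4 → β A4' and A4' → α A4' | ε.

S → b S' | A4 S'; A1 → c a | a c c | c S | A4 S A4; A4 → b A4' | b c b A4' | a A4' | S S A4 A4' | b A1 A4'; S' → c a S' | a S' | ε; A4' → A1 A4' | ε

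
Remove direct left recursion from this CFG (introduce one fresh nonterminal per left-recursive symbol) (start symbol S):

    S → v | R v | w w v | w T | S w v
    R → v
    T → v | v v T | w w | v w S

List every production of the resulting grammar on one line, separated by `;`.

S → v S' | R v S' | w w v S' | w T S'; R → v; T → v | v v T | w w | v w S; S' → w v S' | ε

S is directly left-recursive.
For S: α = {w v}, β = {v, R v, w w v, w T}. Rewrite as S → β S' and S' → α S' | ε.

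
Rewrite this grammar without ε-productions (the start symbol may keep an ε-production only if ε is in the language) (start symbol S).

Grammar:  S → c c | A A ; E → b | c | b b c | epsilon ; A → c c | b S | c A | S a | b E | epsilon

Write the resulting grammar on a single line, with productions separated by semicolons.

S → c c | A A | A | ε; E → b | c | b b c; A → c c | b S | b | c A | c | S a | a | b E

Nullable set = {A, E, S}.
ε ∈ L(G) since S is nullable, so keep S → ε.
Add the nullable-subset variants: S → A A gives A A | A. A → b S gives b S | b. A → c A gives c A | c. A → S a gives S a | a.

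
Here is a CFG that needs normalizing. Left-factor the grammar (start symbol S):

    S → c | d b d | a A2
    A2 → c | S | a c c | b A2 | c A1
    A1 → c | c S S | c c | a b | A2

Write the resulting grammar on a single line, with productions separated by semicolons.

A2 has alternatives sharing prefix 'c': factor to A2 → c A2' with A2' → ε | A1.
A1 has alternatives sharing prefix 'c': factor to A1 → c A1' with A1' → ε | S S | c.

S → c | d b d | a A2; A2 → S | a c c | b A2 | c A2'; A1 → a b | A2 | c A1'; A2' → ε | A1; A1' → ε | S S | c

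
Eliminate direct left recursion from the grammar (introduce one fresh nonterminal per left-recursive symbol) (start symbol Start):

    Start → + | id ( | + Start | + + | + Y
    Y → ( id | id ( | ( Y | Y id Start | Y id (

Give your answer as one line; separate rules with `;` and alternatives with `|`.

Directly left-recursive nonterminal: Y.
For Y: α = {id Start, id (}, β = {( id, id (, ( Y}. Rewrite as Y → β Y1 and Y1 → α Y1 | ε.

Start → + | id ( | + Start | + + | + Y; Y → ( id Y1 | id ( Y1 | ( Y Y1; Y1 → id Start Y1 | id ( Y1 | epsilon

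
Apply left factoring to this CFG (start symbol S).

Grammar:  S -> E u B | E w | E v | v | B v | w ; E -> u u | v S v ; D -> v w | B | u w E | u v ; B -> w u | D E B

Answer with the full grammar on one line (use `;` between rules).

S has alternatives sharing prefix 'E': factor to S → E S' with S' → u B | w | v.
D has alternatives sharing prefix 'u': factor to D → u D' with D' → w E | v.

S -> v | B v | w | E S'; E -> u u | v S v; D -> v w | B | u D'; B -> w u | D E B; S' -> u B | w | v; D' -> w E | v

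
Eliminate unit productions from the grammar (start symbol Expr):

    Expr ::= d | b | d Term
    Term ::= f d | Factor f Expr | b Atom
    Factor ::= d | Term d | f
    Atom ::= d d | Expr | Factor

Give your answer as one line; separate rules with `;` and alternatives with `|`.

Unit pairs: Atom ⇒* {Expr, Factor}.
For every A with A ⇒* B via unit rules, add B's non-unit alternatives to A; then delete every rule of the form X → Y.

Expr ::= d | b | d Term; Term ::= f d | Factor f Expr | b Atom; Factor ::= d | Term d | f; Atom ::= d d | d | Term d | f | b | d Term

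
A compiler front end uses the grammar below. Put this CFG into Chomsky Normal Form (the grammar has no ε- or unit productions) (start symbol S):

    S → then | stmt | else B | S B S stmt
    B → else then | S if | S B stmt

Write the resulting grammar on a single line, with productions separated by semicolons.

S → then | stmt | X1 B | S Y1; B → X1 X3 | S X4 | S Y3; X1 → else; X2 → stmt; X3 → then; X4 → if; Y1 → B Y2; Y2 → S X2; Y3 → B X2

Introduce a nonterminal for each terminal appearing in a rule of length ≥ 2: X1 → else, X2 → stmt, X3 → then, X4 → if.
Binarize each right-hand side of length ≥ 3 by chaining fresh nonterminals (Y1, Y2, …): affected rules were S → S B S X2; B → S B X2.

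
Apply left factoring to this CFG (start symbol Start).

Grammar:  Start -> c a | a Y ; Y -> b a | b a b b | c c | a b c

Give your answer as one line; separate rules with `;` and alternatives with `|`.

Start -> c a | a Y; Y -> c c | a b c | b a Y1; Y1 -> epsilon | b b

Y has alternatives sharing prefix 'b a': factor to Y → b a Y1 with Y1 → ε | b b.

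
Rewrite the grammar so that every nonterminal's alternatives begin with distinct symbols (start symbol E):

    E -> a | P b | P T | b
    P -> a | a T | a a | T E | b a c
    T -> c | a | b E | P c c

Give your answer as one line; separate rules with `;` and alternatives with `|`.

E has alternatives sharing prefix 'P': factor to E → P E' with E' → b | T.
P has alternatives sharing prefix 'a': factor to P → a P' with P' → ε | T | a.

E -> a | b | P E'; P -> T E | b a c | a P'; T -> c | a | b E | P c c; E' -> b | T; P' -> eps | T | a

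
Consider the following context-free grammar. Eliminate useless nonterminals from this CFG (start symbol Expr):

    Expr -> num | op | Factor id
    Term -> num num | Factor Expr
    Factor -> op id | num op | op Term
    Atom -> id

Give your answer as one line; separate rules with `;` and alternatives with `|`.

Generating nonterminals: {Atom, Expr, Factor, Term}.
Reachable from Expr after that: {Expr, Factor, Term}.
Removed useless symbols: {Atom} and every production mentioning them.

Expr -> num | op | Factor id; Term -> num num | Factor Expr; Factor -> op id | num op | op Term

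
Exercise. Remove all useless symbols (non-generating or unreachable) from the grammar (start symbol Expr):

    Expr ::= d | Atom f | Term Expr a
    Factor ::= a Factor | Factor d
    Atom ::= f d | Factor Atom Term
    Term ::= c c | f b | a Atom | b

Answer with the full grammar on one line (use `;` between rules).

Expr ::= d | Atom f | Term Expr a; Atom ::= f d; Term ::= c c | f b | a Atom | b

Generating nonterminals: {Atom, Expr, Term}.
Reachable from Expr after that: {Atom, Expr, Term}.
Removed useless symbols: {Factor} and every production mentioning them.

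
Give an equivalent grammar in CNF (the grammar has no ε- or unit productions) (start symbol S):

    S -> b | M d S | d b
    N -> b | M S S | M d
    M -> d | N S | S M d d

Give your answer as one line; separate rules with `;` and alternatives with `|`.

S -> b | M Y1 | X1 X2; N -> b | M Y2 | M X1; M -> d | N S | S Y3; X1 -> d; X2 -> b; Y1 -> X1 S; Y2 -> S S; Y3 -> M Y4; Y4 -> X1 X1

Introduce a nonterminal for each terminal appearing in a rule of length ≥ 2: X1 → d, X2 → b.
Binarize each right-hand side of length ≥ 3 by chaining fresh nonterminals (Y1, Y2, …): affected rules were S → M X1 S; N → M S S; M → S M X1 X1.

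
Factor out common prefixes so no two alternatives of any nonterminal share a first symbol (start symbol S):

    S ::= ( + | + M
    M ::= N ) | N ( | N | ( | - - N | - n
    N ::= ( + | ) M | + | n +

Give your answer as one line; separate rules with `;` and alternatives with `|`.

M has alternatives sharing prefix 'N': factor to M → N M' with M' → ) | ( | ε.
M has alternatives sharing prefix '-': factor to M → - M'' with M'' → - N | n.

S ::= ( + | + M; M ::= ( | N M' | - M''; N ::= ( + | ) M | + | n +; M' ::= ) | ( | ε; M'' ::= - N | n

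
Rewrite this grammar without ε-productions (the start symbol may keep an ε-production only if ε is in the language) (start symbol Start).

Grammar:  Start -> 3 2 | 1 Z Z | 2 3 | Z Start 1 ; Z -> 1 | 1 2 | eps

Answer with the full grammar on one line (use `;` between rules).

The nullable symbols are {Z}.
ε ∉ L(G), so no ε-production is kept.
Add the nullable-subset variants: Start → 1 Z Z gives 1 Z Z | 1 Z | 1. Start → Z Start 1 gives Z Start 1 | Start 1.

Start -> 3 2 | 1 Z Z | 1 Z | 1 | 2 3 | Z Start 1 | Start 1; Z -> 1 | 1 2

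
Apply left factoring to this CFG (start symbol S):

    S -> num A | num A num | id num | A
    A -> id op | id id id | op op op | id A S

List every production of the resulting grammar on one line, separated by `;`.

S has alternatives sharing prefix 'num A': factor to S → num A S' with S' → ε | num.
A has alternatives sharing prefix 'id': factor to A → id A' with A' → op | id id | A S.

S -> id num | A | num A S'; A -> op op op | id A'; S' -> ε | num; A' -> op | id id | A S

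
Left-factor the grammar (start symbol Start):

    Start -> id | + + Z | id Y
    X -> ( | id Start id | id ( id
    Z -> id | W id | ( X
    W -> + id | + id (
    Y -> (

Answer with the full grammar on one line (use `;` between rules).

Start has alternatives sharing prefix 'id': factor to Start → id Start1 with Start1 → ε | Y.
X has alternatives sharing prefix 'id': factor to X → id X1 with X1 → Start id | ( id.
W has alternatives sharing prefix '+ id': factor to W → + id W1 with W1 → ε | (.

Start -> + + Z | id Start1; X -> ( | id X1; Z -> id | W id | ( X; W -> + id W1; Y -> (; Start1 -> epsilon | Y; X1 -> Start id | ( id; W1 -> epsilon | (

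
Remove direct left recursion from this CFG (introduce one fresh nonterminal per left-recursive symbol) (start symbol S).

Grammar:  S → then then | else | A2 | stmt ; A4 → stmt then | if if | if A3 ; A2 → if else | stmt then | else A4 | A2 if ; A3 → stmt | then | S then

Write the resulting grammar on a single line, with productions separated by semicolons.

A2 is directly left-recursive.
For A2: α = {if}, β = {if else, stmt then, else A4}. Rewrite as A2 → β A2' and A2' → α A2' | ε.

S → then then | else | A2 | stmt; A4 → stmt then | if if | if A3; A2 → if else A2' | stmt then A2' | else A4 A2'; A3 → stmt | then | S then; A2' → if A2' | ε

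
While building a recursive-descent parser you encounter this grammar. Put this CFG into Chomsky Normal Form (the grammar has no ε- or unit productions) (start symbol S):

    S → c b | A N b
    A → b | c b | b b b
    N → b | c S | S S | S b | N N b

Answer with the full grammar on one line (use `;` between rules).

S → X1 X2 | A Y1; A → b | X1 X2 | X2 Y2; N → b | X1 S | S S | S X2 | N Y3; X1 → c; X2 → b; Y1 → N X2; Y2 → X2 X2; Y3 → N X2

Introduce a nonterminal for each terminal appearing in a rule of length ≥ 2: X1 → c, X2 → b.
Binarize each right-hand side of length ≥ 3 by chaining fresh nonterminals (Y1, Y2, …): affected rules were S → A N X2; A → X2 X2 X2; N → N N X2.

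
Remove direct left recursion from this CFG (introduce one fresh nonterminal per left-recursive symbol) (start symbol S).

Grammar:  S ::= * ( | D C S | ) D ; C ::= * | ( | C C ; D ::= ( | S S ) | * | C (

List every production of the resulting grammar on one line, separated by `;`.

C is directly left-recursive.
For C: α = {C}, β = {*, (}. Rewrite as C → β C' and C' → α C' | ε.

S ::= * ( | D C S | ) D; C ::= * C' | ( C'; D ::= ( | S S ) | * | C (; C' ::= C C' | epsilon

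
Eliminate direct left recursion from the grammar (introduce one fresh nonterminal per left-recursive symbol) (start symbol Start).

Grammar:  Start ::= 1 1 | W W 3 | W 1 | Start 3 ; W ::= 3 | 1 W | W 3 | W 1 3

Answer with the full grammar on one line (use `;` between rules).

Start ::= 1 1 Start1 | W W 3 Start1 | W 1 Start1; W ::= 3 W1 | 1 W W1; Start1 ::= 3 Start1 | epsilon; W1 ::= 3 W1 | 1 3 W1 | epsilon

Start, W are directly left-recursive.
For Start: α = {3}, β = {1 1, W W 3, W 1}. Rewrite as Start → β Start1 and Start1 → α Start1 | ε.
For W: α = {3, 1 3}, β = {3, 1 W}. Rewrite as W → β W1 and W1 → α W1 | ε.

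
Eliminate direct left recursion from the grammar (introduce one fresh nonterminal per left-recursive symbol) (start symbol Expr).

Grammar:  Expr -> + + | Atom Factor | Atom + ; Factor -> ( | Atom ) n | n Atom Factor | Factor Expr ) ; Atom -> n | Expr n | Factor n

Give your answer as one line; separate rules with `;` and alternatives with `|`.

Expr -> + + | Atom Factor | Atom +; Factor -> ( Factor1 | Atom ) n Factor1 | n Atom Factor Factor1; Atom -> n | Expr n | Factor n; Factor1 -> Expr ) Factor1 | eps

Left recursion appears on Factor.
For Factor: α = {Expr )}, β = {(, Atom ) n, n Atom Factor}. Rewrite as Factor → β Factor1 and Factor1 → α Factor1 | ε.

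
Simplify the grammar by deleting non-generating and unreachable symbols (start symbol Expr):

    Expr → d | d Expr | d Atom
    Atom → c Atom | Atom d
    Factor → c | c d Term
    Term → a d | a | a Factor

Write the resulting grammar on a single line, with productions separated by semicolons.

Generating nonterminals: {Expr, Factor, Term}.
Reachable from Expr after that: {Expr}.
Removed useless symbols: {Atom, Factor, Term} and every production mentioning them.

Expr → d | d Expr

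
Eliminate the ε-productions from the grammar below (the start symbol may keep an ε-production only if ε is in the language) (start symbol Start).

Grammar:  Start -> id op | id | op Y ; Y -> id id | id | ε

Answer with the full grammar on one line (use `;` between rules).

Start -> id op | id | op Y | op; Y -> id id | id

Nullable nonterminals: {Y}.
ε ∉ L(G), so no ε-production is kept.
For each production, add variants omitting each subset of nullable occurrences: Start → op Y gives op Y | op.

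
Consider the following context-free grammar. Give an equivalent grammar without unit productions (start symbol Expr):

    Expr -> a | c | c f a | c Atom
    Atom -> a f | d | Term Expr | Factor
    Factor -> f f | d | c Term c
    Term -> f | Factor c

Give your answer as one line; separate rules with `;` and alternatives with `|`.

Expr -> a | c | c f a | c Atom; Atom -> a f | d | Term Expr | f f | c Term c; Factor -> f f | d | c Term c; Term -> f | Factor c

Unit pairs: Atom ⇒* {Factor}.
For every A with A ⇒* B via unit rules, add B's non-unit alternatives to A; then delete every rule of the form X → Y.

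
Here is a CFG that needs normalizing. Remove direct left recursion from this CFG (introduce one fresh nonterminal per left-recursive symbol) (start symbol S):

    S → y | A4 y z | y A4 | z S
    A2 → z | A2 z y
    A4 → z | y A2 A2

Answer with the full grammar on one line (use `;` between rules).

A2 is directly left-recursive.
For A2: α = {z y}, β = {z}. Rewrite as A2 → β A2' and A2' → α A2' | ε.

S → y | A4 y z | y A4 | z S; A2 → z A2'; A4 → z | y A2 A2; A2' → z y A2' | ε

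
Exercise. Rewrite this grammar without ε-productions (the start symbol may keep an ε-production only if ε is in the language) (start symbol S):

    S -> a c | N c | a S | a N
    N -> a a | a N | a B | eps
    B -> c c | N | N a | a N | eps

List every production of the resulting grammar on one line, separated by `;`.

S -> a c | N c | c | a S | a N | a; N -> a a | a N | a | a B; B -> c c | N | N a | a | a N

Nullable set = {B, N}.
ε ∉ L(G), so no ε-production is kept.
Expand every rule over subsets of its nullable positions: S → N c gives N c | c. S → a N gives a N | a. N → a N gives a N | a. B → N a gives N a | a.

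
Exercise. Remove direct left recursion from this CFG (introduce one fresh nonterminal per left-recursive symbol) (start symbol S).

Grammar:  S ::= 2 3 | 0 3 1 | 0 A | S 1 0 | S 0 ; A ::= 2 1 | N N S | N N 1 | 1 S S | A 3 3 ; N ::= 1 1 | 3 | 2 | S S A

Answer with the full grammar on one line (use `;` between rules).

Directly left-recursive nonterminals: S, A.
For S: α = {1 0, 0}, β = {2 3, 0 3 1, 0 A}. Rewrite as S → β S' and S' → α S' | ε.
For A: α = {3 3}, β = {2 1, N N S, N N 1, 1 S S}. Rewrite as A → β A' and A' → α A' | ε.

S ::= 2 3 S' | 0 3 1 S' | 0 A S'; A ::= 2 1 A' | N N S A' | N N 1 A' | 1 S S A'; N ::= 1 1 | 3 | 2 | S S A; S' ::= 1 0 S' | 0 S' | eps; A' ::= 3 3 A' | eps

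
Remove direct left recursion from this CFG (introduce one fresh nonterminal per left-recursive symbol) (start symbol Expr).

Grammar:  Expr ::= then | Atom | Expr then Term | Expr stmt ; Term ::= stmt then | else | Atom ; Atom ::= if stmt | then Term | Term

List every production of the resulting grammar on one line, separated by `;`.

Directly left-recursive nonterminal: Expr.
For Expr: α = {then Term, stmt}, β = {then, Atom}. Rewrite as Expr → β Expr1 and Expr1 → α Expr1 | ε.

Expr ::= then Expr1 | Atom Expr1; Term ::= stmt then | else | Atom; Atom ::= if stmt | then Term | Term; Expr1 ::= then Term Expr1 | stmt Expr1 | ε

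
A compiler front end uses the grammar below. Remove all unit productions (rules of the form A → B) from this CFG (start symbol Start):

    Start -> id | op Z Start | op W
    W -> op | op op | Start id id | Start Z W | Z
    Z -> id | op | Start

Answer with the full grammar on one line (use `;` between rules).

Unit pairs: W ⇒* {Start, Z}; Z ⇒* {Start}.
For every A with A ⇒* B via unit rules, add B's non-unit alternatives to A; then delete every rule of the form X → Y.

Start -> id | op Z Start | op W; W -> id | op | op Z Start | op W | op op | Start id id | Start Z W; Z -> id | op | op Z Start | op W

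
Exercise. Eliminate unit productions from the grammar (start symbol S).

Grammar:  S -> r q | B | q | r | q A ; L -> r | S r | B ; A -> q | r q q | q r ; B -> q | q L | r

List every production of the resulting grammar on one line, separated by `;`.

Unit pairs: L ⇒* {B}; S ⇒* {B}.
For every A with A ⇒* B via unit rules, add B's non-unit alternatives to A; then delete every rule of the form X → Y.

S -> q | q L | r | r q | q A; L -> r | S r | q | q L; A -> q | r q q | q r; B -> q | q L | r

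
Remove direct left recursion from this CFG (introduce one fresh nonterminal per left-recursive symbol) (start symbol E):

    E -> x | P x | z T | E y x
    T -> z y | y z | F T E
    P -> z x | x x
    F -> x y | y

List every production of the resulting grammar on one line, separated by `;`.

E is directly left-recursive.
For E: α = {y x}, β = {x, P x, z T}. Rewrite as E → β E' and E' → α E' | ε.

E -> x E' | P x E' | z T E'; T -> z y | y z | F T E; P -> z x | x x; F -> x y | y; E' -> y x E' | eps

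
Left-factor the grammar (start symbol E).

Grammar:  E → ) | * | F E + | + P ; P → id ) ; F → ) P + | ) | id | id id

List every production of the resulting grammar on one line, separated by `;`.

E → ) | * | F E + | + P; P → id ); F → ) F' | id F''; F' → P + | ε; F'' → ε | id

F has alternatives sharing prefix ')': factor to F → ) F' with F' → P + | ε.
F has alternatives sharing prefix 'id': factor to F → id F'' with F'' → ε | id.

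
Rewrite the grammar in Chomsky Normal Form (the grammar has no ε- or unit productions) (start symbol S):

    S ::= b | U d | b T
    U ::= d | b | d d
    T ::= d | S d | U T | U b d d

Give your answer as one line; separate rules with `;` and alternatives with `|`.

S ::= b | U X1 | X2 T; U ::= d | b | X1 X1; T ::= d | S X1 | U T | U Y1; X1 ::= d; X2 ::= b; Y1 ::= X2 Y2; Y2 ::= X1 X1

Introduce a nonterminal for each terminal appearing in a rule of length ≥ 2: X1 → d, X2 → b.
Binarize each right-hand side of length ≥ 3 by chaining fresh nonterminals (Y1, Y2, …): affected rules were T → U X2 X1 X1.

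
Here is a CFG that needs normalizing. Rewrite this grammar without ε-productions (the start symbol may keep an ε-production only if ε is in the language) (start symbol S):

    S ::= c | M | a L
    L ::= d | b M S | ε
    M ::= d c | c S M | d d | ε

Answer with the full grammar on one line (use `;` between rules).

Nullable set = {L, M, S}.
ε ∈ L(G) since S is nullable, so keep S → ε.
Expand every rule over subsets of its nullable positions: S → a L gives a L | a. L → b M S gives b M S | b M | b S | b. M → c S M gives c S M | c S | c M | c.

S ::= c | M | a L | a | ε; L ::= d | b M S | b M | b S | b; M ::= d c | c S M | c S | c M | c | d d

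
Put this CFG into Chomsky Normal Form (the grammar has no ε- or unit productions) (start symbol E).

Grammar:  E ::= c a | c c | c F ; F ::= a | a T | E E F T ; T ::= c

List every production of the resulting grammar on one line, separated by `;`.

Introduce a nonterminal for each terminal appearing in a rule of length ≥ 2: X1 → c, X2 → a.
Binarize each right-hand side of length ≥ 3 by chaining fresh nonterminals (Y1, Y2, …): affected rules were F → E E F T.

E ::= X1 X2 | X1 X1 | X1 F; F ::= a | X2 T | E Y1; T ::= c; X1 ::= c; X2 ::= a; Y1 ::= E Y2; Y2 ::= F T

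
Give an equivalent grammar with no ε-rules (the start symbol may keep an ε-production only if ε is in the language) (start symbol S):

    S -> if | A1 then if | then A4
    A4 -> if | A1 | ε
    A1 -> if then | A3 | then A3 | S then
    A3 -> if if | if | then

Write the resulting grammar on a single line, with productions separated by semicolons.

S -> if | A1 then if | then A4 | then; A4 -> if | A1; A1 -> if then | A3 | then A3 | S then; A3 -> if if | if | then

The nullable symbols are {A4}.
ε ∉ L(G), so no ε-production is kept.
Expand every rule over subsets of its nullable positions: S → then A4 gives then A4 | then.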